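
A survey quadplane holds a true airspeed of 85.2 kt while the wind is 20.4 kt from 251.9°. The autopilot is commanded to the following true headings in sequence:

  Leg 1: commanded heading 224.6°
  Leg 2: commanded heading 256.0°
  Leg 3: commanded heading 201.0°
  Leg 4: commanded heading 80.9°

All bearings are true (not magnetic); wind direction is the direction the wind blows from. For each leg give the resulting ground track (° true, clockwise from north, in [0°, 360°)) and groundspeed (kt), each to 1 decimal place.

Leg 1: heading 224.6°; drift -7.9° → track 216.7°, groundspeed 67.7 kt
Leg 2: heading 256.0°; drift +1.3° → track 257.3°, groundspeed 64.9 kt
Leg 3: heading 201.0°; drift -12.3° → track 188.7°, groundspeed 74.0 kt
Leg 4: heading 80.9°; drift -1.7° → track 79.2°, groundspeed 105.4 kt

Leg 1: track=216.7°, groundspeed=67.7 kt
Leg 2: track=257.3°, groundspeed=64.9 kt
Leg 3: track=188.7°, groundspeed=74.0 kt
Leg 4: track=79.2°, groundspeed=105.4 kt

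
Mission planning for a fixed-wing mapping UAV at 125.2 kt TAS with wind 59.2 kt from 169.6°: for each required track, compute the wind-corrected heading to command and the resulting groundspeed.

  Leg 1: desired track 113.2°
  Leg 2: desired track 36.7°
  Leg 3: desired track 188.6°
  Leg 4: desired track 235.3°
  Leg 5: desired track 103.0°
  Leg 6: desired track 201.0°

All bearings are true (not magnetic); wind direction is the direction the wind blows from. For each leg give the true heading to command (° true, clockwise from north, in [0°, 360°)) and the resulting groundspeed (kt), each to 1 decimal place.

Leg 1: heading=136.4°, groundspeed=82.3 kt
Leg 2: heading=57.0°, groundspeed=157.7 kt
Leg 3: heading=179.7°, groundspeed=67.7 kt
Leg 4: heading=209.8°, groundspeed=88.6 kt
Leg 5: heading=128.7°, groundspeed=89.3 kt
Leg 6: heading=186.7°, groundspeed=70.8 kt

Leg 1: desired track 113.2°; wind correction +23.2° → command heading 136.4°, groundspeed 82.3 kt
Leg 2: desired track 36.7°; wind correction +20.3° → command heading 57.0°, groundspeed 157.7 kt
Leg 3: desired track 188.6°; wind correction -8.9° → command heading 179.7°, groundspeed 67.7 kt
Leg 4: desired track 235.3°; wind correction -25.5° → command heading 209.8°, groundspeed 88.6 kt
Leg 5: desired track 103.0°; wind correction +25.7° → command heading 128.7°, groundspeed 89.3 kt
Leg 6: desired track 201.0°; wind correction -14.3° → command heading 186.7°, groundspeed 70.8 kt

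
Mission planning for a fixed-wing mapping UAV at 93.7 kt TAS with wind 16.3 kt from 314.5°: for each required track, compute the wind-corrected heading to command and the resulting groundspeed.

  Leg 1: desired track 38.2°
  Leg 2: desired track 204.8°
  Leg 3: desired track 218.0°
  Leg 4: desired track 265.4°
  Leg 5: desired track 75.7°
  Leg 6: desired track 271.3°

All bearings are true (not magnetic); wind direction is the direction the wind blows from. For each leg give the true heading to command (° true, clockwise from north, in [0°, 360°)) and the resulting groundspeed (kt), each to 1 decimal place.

Leg 1: desired track 38.2°; wind correction -10.0° → command heading 28.2°, groundspeed 90.5 kt
Leg 2: desired track 204.8°; wind correction +9.4° → command heading 214.2°, groundspeed 97.9 kt
Leg 3: desired track 218.0°; wind correction +10.0° → command heading 228.0°, groundspeed 94.1 kt
Leg 4: desired track 265.4°; wind correction +7.6° → command heading 273.0°, groundspeed 82.2 kt
Leg 5: desired track 75.7°; wind correction -8.6° → command heading 67.1°, groundspeed 101.1 kt
Leg 6: desired track 271.3°; wind correction +6.8° → command heading 278.1°, groundspeed 81.2 kt

Leg 1: heading=28.2°, groundspeed=90.5 kt
Leg 2: heading=214.2°, groundspeed=97.9 kt
Leg 3: heading=228.0°, groundspeed=94.1 kt
Leg 4: heading=273.0°, groundspeed=82.2 kt
Leg 5: heading=67.1°, groundspeed=101.1 kt
Leg 6: heading=278.1°, groundspeed=81.2 kt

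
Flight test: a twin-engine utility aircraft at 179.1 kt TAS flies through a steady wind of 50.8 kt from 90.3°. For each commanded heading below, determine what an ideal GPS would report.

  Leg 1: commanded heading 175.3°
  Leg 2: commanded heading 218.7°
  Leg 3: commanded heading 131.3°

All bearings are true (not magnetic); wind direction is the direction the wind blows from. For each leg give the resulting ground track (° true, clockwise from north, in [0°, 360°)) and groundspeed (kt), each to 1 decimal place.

Leg 1: track=191.5°, groundspeed=181.9 kt
Leg 2: track=229.4°, groundspeed=214.4 kt
Leg 3: track=144.6°, groundspeed=144.7 kt

Leg 1: heading 175.3°; drift +16.2° → track 191.5°, groundspeed 181.9 kt
Leg 2: heading 218.7°; drift +10.7° → track 229.4°, groundspeed 214.4 kt
Leg 3: heading 131.3°; drift +13.3° → track 144.6°, groundspeed 144.7 kt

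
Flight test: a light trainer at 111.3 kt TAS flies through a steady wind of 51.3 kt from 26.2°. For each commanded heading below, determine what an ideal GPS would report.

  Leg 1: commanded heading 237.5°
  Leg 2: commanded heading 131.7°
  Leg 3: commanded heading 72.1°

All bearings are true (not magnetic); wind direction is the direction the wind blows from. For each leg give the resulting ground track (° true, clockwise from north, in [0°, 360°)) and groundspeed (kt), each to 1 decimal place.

Leg 1: track=227.8°, groundspeed=157.4 kt
Leg 2: track=153.3°, groundspeed=134.4 kt
Leg 3: track=98.1°, groundspeed=84.1 kt

Leg 1: heading 237.5°; drift -9.7° → track 227.8°, groundspeed 157.4 kt
Leg 2: heading 131.7°; drift +21.6° → track 153.3°, groundspeed 134.4 kt
Leg 3: heading 72.1°; drift +26.0° → track 98.1°, groundspeed 84.1 kt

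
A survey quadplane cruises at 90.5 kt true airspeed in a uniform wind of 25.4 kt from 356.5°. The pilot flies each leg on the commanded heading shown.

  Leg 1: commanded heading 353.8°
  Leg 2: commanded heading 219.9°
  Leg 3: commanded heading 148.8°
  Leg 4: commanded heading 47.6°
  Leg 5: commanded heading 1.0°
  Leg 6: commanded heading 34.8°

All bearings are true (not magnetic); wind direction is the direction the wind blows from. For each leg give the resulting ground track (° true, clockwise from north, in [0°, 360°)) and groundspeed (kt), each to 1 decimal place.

Leg 1: heading 353.8°; drift -1.1° → track 352.7°, groundspeed 65.1 kt
Leg 2: heading 219.9°; drift -9.1° → track 210.8°, groundspeed 110.3 kt
Leg 3: heading 148.8°; drift +6.0° → track 154.8°, groundspeed 113.6 kt
Leg 4: heading 47.6°; drift +14.9° → track 62.5°, groundspeed 77.1 kt
Leg 5: heading 1.0°; drift +1.8° → track 2.8°, groundspeed 65.2 kt
Leg 6: heading 34.8°; drift +12.6° → track 47.4°, groundspeed 72.3 kt

Leg 1: track=352.7°, groundspeed=65.1 kt
Leg 2: track=210.8°, groundspeed=110.3 kt
Leg 3: track=154.8°, groundspeed=113.6 kt
Leg 4: track=62.5°, groundspeed=77.1 kt
Leg 5: track=2.8°, groundspeed=65.2 kt
Leg 6: track=47.4°, groundspeed=72.3 kt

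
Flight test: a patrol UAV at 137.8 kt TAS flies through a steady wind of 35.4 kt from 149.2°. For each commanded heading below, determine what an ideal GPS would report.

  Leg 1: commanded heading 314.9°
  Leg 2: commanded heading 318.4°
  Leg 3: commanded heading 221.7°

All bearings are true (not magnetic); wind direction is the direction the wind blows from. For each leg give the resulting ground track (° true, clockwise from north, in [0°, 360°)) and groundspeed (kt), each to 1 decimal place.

Leg 1: track=317.8°, groundspeed=172.3 kt
Leg 2: track=320.6°, groundspeed=172.7 kt
Leg 3: track=236.6°, groundspeed=131.6 kt

Leg 1: heading 314.9°; drift +2.9° → track 317.8°, groundspeed 172.3 kt
Leg 2: heading 318.4°; drift +2.2° → track 320.6°, groundspeed 172.7 kt
Leg 3: heading 221.7°; drift +14.9° → track 236.6°, groundspeed 131.6 kt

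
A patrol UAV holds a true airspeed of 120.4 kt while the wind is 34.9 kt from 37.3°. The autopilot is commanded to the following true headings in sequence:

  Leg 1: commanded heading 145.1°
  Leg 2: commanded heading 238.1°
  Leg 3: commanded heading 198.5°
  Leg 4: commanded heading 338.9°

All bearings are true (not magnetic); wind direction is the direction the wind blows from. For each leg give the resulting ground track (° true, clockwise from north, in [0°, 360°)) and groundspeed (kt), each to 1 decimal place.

Leg 1: track=159.3°, groundspeed=135.2 kt
Leg 2: track=233.5°, groundspeed=153.5 kt
Leg 3: track=202.7°, groundspeed=153.8 kt
Leg 4: track=322.7°, groundspeed=106.4 kt

Leg 1: heading 145.1°; drift +14.2° → track 159.3°, groundspeed 135.2 kt
Leg 2: heading 238.1°; drift -4.6° → track 233.5°, groundspeed 153.5 kt
Leg 3: heading 198.5°; drift +4.2° → track 202.7°, groundspeed 153.8 kt
Leg 4: heading 338.9°; drift -16.2° → track 322.7°, groundspeed 106.4 kt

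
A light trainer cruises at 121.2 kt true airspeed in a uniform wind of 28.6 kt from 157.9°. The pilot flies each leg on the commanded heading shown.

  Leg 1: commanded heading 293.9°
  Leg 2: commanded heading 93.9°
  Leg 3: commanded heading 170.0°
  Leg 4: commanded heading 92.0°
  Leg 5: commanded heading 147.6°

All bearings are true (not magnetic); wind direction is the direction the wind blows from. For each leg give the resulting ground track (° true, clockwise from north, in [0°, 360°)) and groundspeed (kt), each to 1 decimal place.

Leg 1: heading 293.9°; drift +8.0° → track 301.9°, groundspeed 143.2 kt
Leg 2: heading 93.9°; drift -13.3° → track 80.6°, groundspeed 111.7 kt
Leg 3: heading 170.0°; drift +3.7° → track 173.7°, groundspeed 93.4 kt
Leg 4: heading 92.0°; drift -13.4° → track 78.6°, groundspeed 112.6 kt
Leg 5: heading 147.6°; drift -3.1° → track 144.5°, groundspeed 93.2 kt

Leg 1: track=301.9°, groundspeed=143.2 kt
Leg 2: track=80.6°, groundspeed=111.7 kt
Leg 3: track=173.7°, groundspeed=93.4 kt
Leg 4: track=78.6°, groundspeed=112.6 kt
Leg 5: track=144.5°, groundspeed=93.2 kt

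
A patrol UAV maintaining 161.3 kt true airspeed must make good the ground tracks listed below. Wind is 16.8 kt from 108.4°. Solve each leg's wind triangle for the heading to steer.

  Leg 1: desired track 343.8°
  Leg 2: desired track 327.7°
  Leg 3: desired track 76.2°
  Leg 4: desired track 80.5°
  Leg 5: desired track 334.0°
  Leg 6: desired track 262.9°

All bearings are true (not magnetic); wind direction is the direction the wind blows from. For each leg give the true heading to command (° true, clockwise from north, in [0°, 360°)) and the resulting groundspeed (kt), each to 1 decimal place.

Leg 1: heading=348.7°, groundspeed=170.2 kt
Leg 2: heading=331.5°, groundspeed=173.9 kt
Leg 3: heading=79.4°, groundspeed=146.8 kt
Leg 4: heading=83.3°, groundspeed=146.3 kt
Leg 5: heading=338.3°, groundspeed=172.6 kt
Leg 6: heading=260.3°, groundspeed=176.3 kt

Leg 1: desired track 343.8°; wind correction +4.9° → command heading 348.7°, groundspeed 170.2 kt
Leg 2: desired track 327.7°; wind correction +3.8° → command heading 331.5°, groundspeed 173.9 kt
Leg 3: desired track 76.2°; wind correction +3.2° → command heading 79.4°, groundspeed 146.8 kt
Leg 4: desired track 80.5°; wind correction +2.8° → command heading 83.3°, groundspeed 146.3 kt
Leg 5: desired track 334.0°; wind correction +4.3° → command heading 338.3°, groundspeed 172.6 kt
Leg 6: desired track 262.9°; wind correction -2.6° → command heading 260.3°, groundspeed 176.3 kt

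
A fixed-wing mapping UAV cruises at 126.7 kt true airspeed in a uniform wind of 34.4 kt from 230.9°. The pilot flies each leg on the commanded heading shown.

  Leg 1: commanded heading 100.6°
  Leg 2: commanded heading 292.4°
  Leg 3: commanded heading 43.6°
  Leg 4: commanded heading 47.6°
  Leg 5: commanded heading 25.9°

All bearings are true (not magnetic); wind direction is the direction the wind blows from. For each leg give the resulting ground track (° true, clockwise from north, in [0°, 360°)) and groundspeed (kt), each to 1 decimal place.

Leg 1: heading 100.6°; drift -10.0° → track 90.6°, groundspeed 151.2 kt
Leg 2: heading 292.4°; drift +15.3° → track 307.7°, groundspeed 114.4 kt
Leg 3: heading 43.6°; drift +1.6° → track 45.2°, groundspeed 160.9 kt
Leg 4: heading 47.6°; drift +0.7° → track 48.3°, groundspeed 161.1 kt
Leg 5: heading 25.9°; drift +5.3° → track 31.2°, groundspeed 158.5 kt

Leg 1: track=90.6°, groundspeed=151.2 kt
Leg 2: track=307.7°, groundspeed=114.4 kt
Leg 3: track=45.2°, groundspeed=160.9 kt
Leg 4: track=48.3°, groundspeed=161.1 kt
Leg 5: track=31.2°, groundspeed=158.5 kt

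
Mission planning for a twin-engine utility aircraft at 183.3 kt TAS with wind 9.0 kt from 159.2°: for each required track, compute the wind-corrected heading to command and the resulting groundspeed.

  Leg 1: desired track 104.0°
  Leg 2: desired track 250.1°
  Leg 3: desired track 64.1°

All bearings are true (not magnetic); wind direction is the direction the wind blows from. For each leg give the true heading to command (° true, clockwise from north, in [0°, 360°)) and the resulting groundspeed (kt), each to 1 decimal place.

Leg 1: heading=106.3°, groundspeed=178.0 kt
Leg 2: heading=247.3°, groundspeed=183.2 kt
Leg 3: heading=66.9°, groundspeed=183.9 kt

Leg 1: desired track 104.0°; wind correction +2.3° → command heading 106.3°, groundspeed 178.0 kt
Leg 2: desired track 250.1°; wind correction -2.8° → command heading 247.3°, groundspeed 183.2 kt
Leg 3: desired track 64.1°; wind correction +2.8° → command heading 66.9°, groundspeed 183.9 kt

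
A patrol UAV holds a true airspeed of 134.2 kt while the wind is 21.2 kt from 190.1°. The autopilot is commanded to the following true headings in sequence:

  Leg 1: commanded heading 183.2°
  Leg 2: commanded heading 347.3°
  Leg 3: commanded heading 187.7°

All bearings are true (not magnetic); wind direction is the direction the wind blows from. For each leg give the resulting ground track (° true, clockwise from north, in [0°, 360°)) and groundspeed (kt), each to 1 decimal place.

Leg 1: track=181.9°, groundspeed=113.2 kt
Leg 2: track=350.4°, groundspeed=154.0 kt
Leg 3: track=187.2°, groundspeed=113.0 kt

Leg 1: heading 183.2°; drift -1.3° → track 181.9°, groundspeed 113.2 kt
Leg 2: heading 347.3°; drift +3.1° → track 350.4°, groundspeed 154.0 kt
Leg 3: heading 187.7°; drift -0.5° → track 187.2°, groundspeed 113.0 kt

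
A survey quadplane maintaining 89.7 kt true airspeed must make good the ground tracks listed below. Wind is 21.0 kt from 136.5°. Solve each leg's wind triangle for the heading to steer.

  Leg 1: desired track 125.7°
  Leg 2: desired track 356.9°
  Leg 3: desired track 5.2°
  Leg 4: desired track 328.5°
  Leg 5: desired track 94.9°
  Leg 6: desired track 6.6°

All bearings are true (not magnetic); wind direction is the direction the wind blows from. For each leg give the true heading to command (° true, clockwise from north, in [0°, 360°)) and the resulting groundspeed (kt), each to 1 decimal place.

Leg 1: heading=128.2°, groundspeed=69.0 kt
Leg 2: heading=5.6°, groundspeed=104.7 kt
Leg 3: heading=15.3°, groundspeed=102.2 kt
Leg 4: heading=331.3°, groundspeed=110.1 kt
Leg 5: heading=103.8°, groundspeed=72.9 kt
Leg 6: heading=16.9°, groundspeed=101.7 kt

Leg 1: desired track 125.7°; wind correction +2.5° → command heading 128.2°, groundspeed 69.0 kt
Leg 2: desired track 356.9°; wind correction +8.7° → command heading 5.6°, groundspeed 104.7 kt
Leg 3: desired track 5.2°; wind correction +10.1° → command heading 15.3°, groundspeed 102.2 kt
Leg 4: desired track 328.5°; wind correction +2.8° → command heading 331.3°, groundspeed 110.1 kt
Leg 5: desired track 94.9°; wind correction +8.9° → command heading 103.8°, groundspeed 72.9 kt
Leg 6: desired track 6.6°; wind correction +10.3° → command heading 16.9°, groundspeed 101.7 kt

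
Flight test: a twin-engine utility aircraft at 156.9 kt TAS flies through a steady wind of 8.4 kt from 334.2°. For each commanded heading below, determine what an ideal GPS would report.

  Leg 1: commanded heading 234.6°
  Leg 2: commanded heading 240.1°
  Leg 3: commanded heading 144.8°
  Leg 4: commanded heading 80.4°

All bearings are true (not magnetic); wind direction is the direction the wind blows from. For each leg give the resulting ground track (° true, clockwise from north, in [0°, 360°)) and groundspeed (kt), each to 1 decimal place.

Leg 1: track=231.6°, groundspeed=158.5 kt
Leg 2: track=237.1°, groundspeed=157.7 kt
Leg 3: track=145.3°, groundspeed=165.2 kt
Leg 4: track=83.3°, groundspeed=159.4 kt

Leg 1: heading 234.6°; drift -3.0° → track 231.6°, groundspeed 158.5 kt
Leg 2: heading 240.1°; drift -3.0° → track 237.1°, groundspeed 157.7 kt
Leg 3: heading 144.8°; drift +0.5° → track 145.3°, groundspeed 165.2 kt
Leg 4: heading 80.4°; drift +2.9° → track 83.3°, groundspeed 159.4 kt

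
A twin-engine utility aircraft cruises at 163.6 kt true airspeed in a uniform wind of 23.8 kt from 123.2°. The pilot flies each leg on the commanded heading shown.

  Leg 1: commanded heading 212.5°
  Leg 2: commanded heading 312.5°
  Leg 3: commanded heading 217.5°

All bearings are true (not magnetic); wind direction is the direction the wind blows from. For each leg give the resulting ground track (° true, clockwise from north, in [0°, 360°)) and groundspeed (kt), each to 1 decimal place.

Leg 1: heading 212.5°; drift +8.3° → track 220.8°, groundspeed 165.0 kt
Leg 2: heading 312.5°; drift -1.2° → track 311.3°, groundspeed 187.1 kt
Leg 3: heading 217.5°; drift +8.2° → track 225.7°, groundspeed 167.1 kt

Leg 1: track=220.8°, groundspeed=165.0 kt
Leg 2: track=311.3°, groundspeed=187.1 kt
Leg 3: track=225.7°, groundspeed=167.1 kt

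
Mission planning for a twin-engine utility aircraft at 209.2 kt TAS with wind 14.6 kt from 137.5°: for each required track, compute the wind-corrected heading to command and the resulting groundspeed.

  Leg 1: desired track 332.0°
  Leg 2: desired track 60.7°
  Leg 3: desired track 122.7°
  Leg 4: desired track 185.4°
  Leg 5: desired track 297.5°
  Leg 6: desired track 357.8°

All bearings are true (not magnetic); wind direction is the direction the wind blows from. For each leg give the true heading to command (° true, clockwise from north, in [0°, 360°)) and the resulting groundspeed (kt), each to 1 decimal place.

Leg 1: heading=333.0°, groundspeed=223.3 kt
Leg 2: heading=64.6°, groundspeed=205.4 kt
Leg 3: heading=123.7°, groundspeed=195.1 kt
Leg 4: heading=182.4°, groundspeed=199.1 kt
Leg 5: heading=296.1°, groundspeed=222.9 kt
Leg 6: heading=0.4°, groundspeed=220.1 kt

Leg 1: desired track 332.0°; wind correction +1.0° → command heading 333.0°, groundspeed 223.3 kt
Leg 2: desired track 60.7°; wind correction +3.9° → command heading 64.6°, groundspeed 205.4 kt
Leg 3: desired track 122.7°; wind correction +1.0° → command heading 123.7°, groundspeed 195.1 kt
Leg 4: desired track 185.4°; wind correction -3.0° → command heading 182.4°, groundspeed 199.1 kt
Leg 5: desired track 297.5°; wind correction -1.4° → command heading 296.1°, groundspeed 222.9 kt
Leg 6: desired track 357.8°; wind correction +2.6° → command heading 0.4°, groundspeed 220.1 kt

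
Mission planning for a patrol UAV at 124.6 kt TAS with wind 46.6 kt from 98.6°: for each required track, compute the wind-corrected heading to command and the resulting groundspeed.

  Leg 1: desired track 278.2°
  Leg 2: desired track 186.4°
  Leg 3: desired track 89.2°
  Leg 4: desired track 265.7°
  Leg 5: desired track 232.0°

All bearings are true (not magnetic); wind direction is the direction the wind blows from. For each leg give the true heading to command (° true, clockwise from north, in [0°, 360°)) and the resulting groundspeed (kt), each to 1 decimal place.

Leg 1: heading=278.1°, groundspeed=171.2 kt
Leg 2: heading=164.5°, groundspeed=113.8 kt
Leg 3: heading=92.7°, groundspeed=78.4 kt
Leg 4: heading=260.9°, groundspeed=169.6 kt
Leg 5: heading=216.2°, groundspeed=151.9 kt

Leg 1: desired track 278.2°; wind correction -0.1° → command heading 278.1°, groundspeed 171.2 kt
Leg 2: desired track 186.4°; wind correction -21.9° → command heading 164.5°, groundspeed 113.8 kt
Leg 3: desired track 89.2°; wind correction +3.5° → command heading 92.7°, groundspeed 78.4 kt
Leg 4: desired track 265.7°; wind correction -4.8° → command heading 260.9°, groundspeed 169.6 kt
Leg 5: desired track 232.0°; wind correction -15.8° → command heading 216.2°, groundspeed 151.9 kt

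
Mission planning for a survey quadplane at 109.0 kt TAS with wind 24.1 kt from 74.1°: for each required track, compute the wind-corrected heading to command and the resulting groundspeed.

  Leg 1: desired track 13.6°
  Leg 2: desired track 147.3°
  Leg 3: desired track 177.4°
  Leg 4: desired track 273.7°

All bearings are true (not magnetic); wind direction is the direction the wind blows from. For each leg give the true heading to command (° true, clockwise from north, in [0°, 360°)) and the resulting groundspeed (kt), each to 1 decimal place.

Leg 1: desired track 13.6°; wind correction +11.1° → command heading 24.7°, groundspeed 95.1 kt
Leg 2: desired track 147.3°; wind correction -12.2° → command heading 135.1°, groundspeed 99.6 kt
Leg 3: desired track 177.4°; wind correction -12.4° → command heading 165.0°, groundspeed 112.0 kt
Leg 4: desired track 273.7°; wind correction +4.3° → command heading 278.0°, groundspeed 131.4 kt

Leg 1: heading=24.7°, groundspeed=95.1 kt
Leg 2: heading=135.1°, groundspeed=99.6 kt
Leg 3: heading=165.0°, groundspeed=112.0 kt
Leg 4: heading=278.0°, groundspeed=131.4 kt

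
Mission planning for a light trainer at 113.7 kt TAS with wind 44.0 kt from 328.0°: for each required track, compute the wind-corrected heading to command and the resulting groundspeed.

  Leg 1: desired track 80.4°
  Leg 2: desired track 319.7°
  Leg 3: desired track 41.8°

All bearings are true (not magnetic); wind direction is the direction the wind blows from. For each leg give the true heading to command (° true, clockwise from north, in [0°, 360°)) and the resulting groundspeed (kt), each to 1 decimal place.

Leg 1: heading=59.4°, groundspeed=122.9 kt
Leg 2: heading=322.9°, groundspeed=70.0 kt
Leg 3: heading=20.0°, groundspeed=93.3 kt

Leg 1: desired track 80.4°; wind correction -21.0° → command heading 59.4°, groundspeed 122.9 kt
Leg 2: desired track 319.7°; wind correction +3.2° → command heading 322.9°, groundspeed 70.0 kt
Leg 3: desired track 41.8°; wind correction -21.8° → command heading 20.0°, groundspeed 93.3 kt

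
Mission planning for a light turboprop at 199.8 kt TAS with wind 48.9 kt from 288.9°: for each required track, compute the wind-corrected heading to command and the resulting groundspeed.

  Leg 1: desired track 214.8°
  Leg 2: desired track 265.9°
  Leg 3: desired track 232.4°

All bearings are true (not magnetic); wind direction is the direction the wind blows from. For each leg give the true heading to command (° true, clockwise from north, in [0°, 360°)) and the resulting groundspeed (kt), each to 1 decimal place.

Leg 1: heading=228.4°, groundspeed=180.8 kt
Leg 2: heading=271.4°, groundspeed=153.9 kt
Leg 3: heading=244.2°, groundspeed=168.6 kt

Leg 1: desired track 214.8°; wind correction +13.6° → command heading 228.4°, groundspeed 180.8 kt
Leg 2: desired track 265.9°; wind correction +5.5° → command heading 271.4°, groundspeed 153.9 kt
Leg 3: desired track 232.4°; wind correction +11.8° → command heading 244.2°, groundspeed 168.6 kt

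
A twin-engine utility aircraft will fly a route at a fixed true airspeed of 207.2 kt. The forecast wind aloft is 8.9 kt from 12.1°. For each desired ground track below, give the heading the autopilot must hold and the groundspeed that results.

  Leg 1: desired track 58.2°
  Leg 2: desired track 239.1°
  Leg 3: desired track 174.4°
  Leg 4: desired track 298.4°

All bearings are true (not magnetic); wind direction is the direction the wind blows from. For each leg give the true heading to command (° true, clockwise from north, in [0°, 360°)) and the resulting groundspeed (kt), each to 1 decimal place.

Leg 1: desired track 58.2°; wind correction -1.8° → command heading 56.4°, groundspeed 200.9 kt
Leg 2: desired track 239.1°; wind correction +1.8° → command heading 240.9°, groundspeed 213.2 kt
Leg 3: desired track 174.4°; wind correction -0.7° → command heading 173.7°, groundspeed 215.7 kt
Leg 4: desired track 298.4°; wind correction +2.4° → command heading 300.8°, groundspeed 204.5 kt

Leg 1: heading=56.4°, groundspeed=200.9 kt
Leg 2: heading=240.9°, groundspeed=213.2 kt
Leg 3: heading=173.7°, groundspeed=215.7 kt
Leg 4: heading=300.8°, groundspeed=204.5 kt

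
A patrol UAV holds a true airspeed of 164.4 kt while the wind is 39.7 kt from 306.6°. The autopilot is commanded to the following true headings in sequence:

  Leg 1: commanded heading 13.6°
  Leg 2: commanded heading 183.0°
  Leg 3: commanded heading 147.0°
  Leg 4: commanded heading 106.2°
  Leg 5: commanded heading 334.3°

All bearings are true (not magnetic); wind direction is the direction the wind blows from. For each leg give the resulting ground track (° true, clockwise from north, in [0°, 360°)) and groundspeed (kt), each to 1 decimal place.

Leg 1: heading 13.6°; drift +13.8° → track 27.4°, groundspeed 153.3 kt
Leg 2: heading 183.0°; drift -10.1° → track 172.9°, groundspeed 189.3 kt
Leg 3: heading 147.0°; drift -3.9° → track 143.1°, groundspeed 202.1 kt
Leg 4: heading 106.2°; drift +3.9° → track 110.1°, groundspeed 202.1 kt
Leg 5: heading 334.3°; drift +8.1° → track 342.4°, groundspeed 130.6 kt

Leg 1: track=27.4°, groundspeed=153.3 kt
Leg 2: track=172.9°, groundspeed=189.3 kt
Leg 3: track=143.1°, groundspeed=202.1 kt
Leg 4: track=110.1°, groundspeed=202.1 kt
Leg 5: track=342.4°, groundspeed=130.6 kt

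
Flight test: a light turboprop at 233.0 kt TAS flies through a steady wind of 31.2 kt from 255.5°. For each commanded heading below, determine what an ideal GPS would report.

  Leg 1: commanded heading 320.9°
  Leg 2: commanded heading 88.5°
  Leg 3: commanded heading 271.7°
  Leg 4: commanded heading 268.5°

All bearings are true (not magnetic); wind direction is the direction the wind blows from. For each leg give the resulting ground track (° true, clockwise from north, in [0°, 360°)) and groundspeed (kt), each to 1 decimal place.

Leg 1: track=328.2°, groundspeed=221.8 kt
Leg 2: track=87.0°, groundspeed=263.5 kt
Leg 3: track=274.2°, groundspeed=203.2 kt
Leg 4: track=270.5°, groundspeed=202.7 kt

Leg 1: heading 320.9°; drift +7.3° → track 328.2°, groundspeed 221.8 kt
Leg 2: heading 88.5°; drift -1.5° → track 87.0°, groundspeed 263.5 kt
Leg 3: heading 271.7°; drift +2.5° → track 274.2°, groundspeed 203.2 kt
Leg 4: heading 268.5°; drift +2.0° → track 270.5°, groundspeed 202.7 kt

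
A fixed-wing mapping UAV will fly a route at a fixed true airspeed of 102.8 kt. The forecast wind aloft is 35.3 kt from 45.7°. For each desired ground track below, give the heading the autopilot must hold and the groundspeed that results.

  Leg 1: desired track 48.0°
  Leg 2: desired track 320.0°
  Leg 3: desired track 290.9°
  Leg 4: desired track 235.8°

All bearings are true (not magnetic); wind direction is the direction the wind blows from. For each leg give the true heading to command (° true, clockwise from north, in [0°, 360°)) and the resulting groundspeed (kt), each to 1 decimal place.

Leg 1: desired track 48.0°; wind correction -0.8° → command heading 47.2°, groundspeed 67.5 kt
Leg 2: desired track 320.0°; wind correction +20.0° → command heading 340.0°, groundspeed 93.9 kt
Leg 3: desired track 290.9°; wind correction +18.2° → command heading 309.1°, groundspeed 112.5 kt
Leg 4: desired track 235.8°; wind correction +3.5° → command heading 239.3°, groundspeed 137.4 kt

Leg 1: heading=47.2°, groundspeed=67.5 kt
Leg 2: heading=340.0°, groundspeed=93.9 kt
Leg 3: heading=309.1°, groundspeed=112.5 kt
Leg 4: heading=239.3°, groundspeed=137.4 kt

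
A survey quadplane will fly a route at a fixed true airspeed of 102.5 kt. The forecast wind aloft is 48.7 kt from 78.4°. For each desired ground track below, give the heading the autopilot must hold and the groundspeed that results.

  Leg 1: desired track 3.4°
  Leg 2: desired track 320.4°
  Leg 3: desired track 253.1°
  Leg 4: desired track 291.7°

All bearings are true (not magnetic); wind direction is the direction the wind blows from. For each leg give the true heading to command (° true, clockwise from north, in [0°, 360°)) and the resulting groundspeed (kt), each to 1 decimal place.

Leg 1: desired track 3.4°; wind correction +27.3° → command heading 30.7°, groundspeed 78.5 kt
Leg 2: desired track 320.4°; wind correction +24.8° → command heading 345.2°, groundspeed 115.9 kt
Leg 3: desired track 253.1°; wind correction -2.5° → command heading 250.6°, groundspeed 150.9 kt
Leg 4: desired track 291.7°; wind correction +15.1° → command heading 306.8°, groundspeed 139.7 kt

Leg 1: heading=30.7°, groundspeed=78.5 kt
Leg 2: heading=345.2°, groundspeed=115.9 kt
Leg 3: heading=250.6°, groundspeed=150.9 kt
Leg 4: heading=306.8°, groundspeed=139.7 kt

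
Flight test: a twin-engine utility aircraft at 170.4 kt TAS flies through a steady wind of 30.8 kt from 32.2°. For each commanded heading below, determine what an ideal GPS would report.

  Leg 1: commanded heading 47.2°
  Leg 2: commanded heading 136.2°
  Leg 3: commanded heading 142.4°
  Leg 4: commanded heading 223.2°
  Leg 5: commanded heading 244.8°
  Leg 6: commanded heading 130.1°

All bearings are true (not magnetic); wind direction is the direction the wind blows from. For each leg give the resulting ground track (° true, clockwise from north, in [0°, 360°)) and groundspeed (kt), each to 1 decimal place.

Leg 1: track=50.4°, groundspeed=140.9 kt
Leg 2: track=145.7°, groundspeed=180.3 kt
Leg 3: track=151.5°, groundspeed=183.3 kt
Leg 4: track=221.5°, groundspeed=200.7 kt
Leg 5: track=240.0°, groundspeed=197.0 kt
Leg 6: track=140.0°, groundspeed=177.3 kt

Leg 1: heading 47.2°; drift +3.2° → track 50.4°, groundspeed 140.9 kt
Leg 2: heading 136.2°; drift +9.5° → track 145.7°, groundspeed 180.3 kt
Leg 3: heading 142.4°; drift +9.1° → track 151.5°, groundspeed 183.3 kt
Leg 4: heading 223.2°; drift -1.7° → track 221.5°, groundspeed 200.7 kt
Leg 5: heading 244.8°; drift -4.8° → track 240.0°, groundspeed 197.0 kt
Leg 6: heading 130.1°; drift +9.9° → track 140.0°, groundspeed 177.3 kt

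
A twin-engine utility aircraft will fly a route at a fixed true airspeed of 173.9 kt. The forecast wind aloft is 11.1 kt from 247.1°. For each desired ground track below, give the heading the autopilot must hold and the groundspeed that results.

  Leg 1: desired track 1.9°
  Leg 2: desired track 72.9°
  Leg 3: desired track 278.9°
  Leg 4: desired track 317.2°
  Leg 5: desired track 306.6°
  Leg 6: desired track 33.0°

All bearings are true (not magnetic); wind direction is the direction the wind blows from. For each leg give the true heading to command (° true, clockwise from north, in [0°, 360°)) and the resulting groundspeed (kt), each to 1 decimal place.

Leg 1: heading=358.6°, groundspeed=178.3 kt
Leg 2: heading=73.3°, groundspeed=184.9 kt
Leg 3: heading=277.0°, groundspeed=164.4 kt
Leg 4: heading=313.8°, groundspeed=169.8 kt
Leg 5: heading=303.4°, groundspeed=168.0 kt
Leg 6: heading=30.9°, groundspeed=183.0 kt

Leg 1: desired track 1.9°; wind correction -3.3° → command heading 358.6°, groundspeed 178.3 kt
Leg 2: desired track 72.9°; wind correction +0.4° → command heading 73.3°, groundspeed 184.9 kt
Leg 3: desired track 278.9°; wind correction -1.9° → command heading 277.0°, groundspeed 164.4 kt
Leg 4: desired track 317.2°; wind correction -3.4° → command heading 313.8°, groundspeed 169.8 kt
Leg 5: desired track 306.6°; wind correction -3.2° → command heading 303.4°, groundspeed 168.0 kt
Leg 6: desired track 33.0°; wind correction -2.1° → command heading 30.9°, groundspeed 183.0 kt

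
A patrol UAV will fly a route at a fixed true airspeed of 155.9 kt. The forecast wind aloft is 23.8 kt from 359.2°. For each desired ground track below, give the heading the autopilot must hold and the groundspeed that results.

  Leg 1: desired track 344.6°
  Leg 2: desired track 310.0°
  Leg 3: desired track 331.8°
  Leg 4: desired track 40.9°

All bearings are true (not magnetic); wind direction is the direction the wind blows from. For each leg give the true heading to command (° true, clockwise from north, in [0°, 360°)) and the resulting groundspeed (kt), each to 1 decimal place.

Leg 1: desired track 344.6°; wind correction +2.2° → command heading 346.8°, groundspeed 132.8 kt
Leg 2: desired track 310.0°; wind correction +6.6° → command heading 316.6°, groundspeed 139.3 kt
Leg 3: desired track 331.8°; wind correction +4.0° → command heading 335.8°, groundspeed 134.4 kt
Leg 4: desired track 40.9°; wind correction -5.8° → command heading 35.1°, groundspeed 137.3 kt

Leg 1: heading=346.8°, groundspeed=132.8 kt
Leg 2: heading=316.6°, groundspeed=139.3 kt
Leg 3: heading=335.8°, groundspeed=134.4 kt
Leg 4: heading=35.1°, groundspeed=137.3 kt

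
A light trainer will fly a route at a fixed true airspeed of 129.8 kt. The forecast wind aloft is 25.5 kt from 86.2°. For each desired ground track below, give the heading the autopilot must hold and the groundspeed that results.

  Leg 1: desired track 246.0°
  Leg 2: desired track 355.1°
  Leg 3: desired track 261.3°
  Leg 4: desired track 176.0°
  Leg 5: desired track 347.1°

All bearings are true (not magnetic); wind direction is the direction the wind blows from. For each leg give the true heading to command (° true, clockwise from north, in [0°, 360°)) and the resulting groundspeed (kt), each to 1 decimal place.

Leg 1: heading=242.1°, groundspeed=153.4 kt
Leg 2: heading=6.4°, groundspeed=127.8 kt
Leg 3: heading=260.3°, groundspeed=155.2 kt
Leg 4: heading=164.7°, groundspeed=127.2 kt
Leg 5: heading=358.3°, groundspeed=131.4 kt

Leg 1: desired track 246.0°; wind correction -3.9° → command heading 242.1°, groundspeed 153.4 kt
Leg 2: desired track 355.1°; wind correction +11.3° → command heading 6.4°, groundspeed 127.8 kt
Leg 3: desired track 261.3°; wind correction -1.0° → command heading 260.3°, groundspeed 155.2 kt
Leg 4: desired track 176.0°; wind correction -11.3° → command heading 164.7°, groundspeed 127.2 kt
Leg 5: desired track 347.1°; wind correction +11.2° → command heading 358.3°, groundspeed 131.4 kt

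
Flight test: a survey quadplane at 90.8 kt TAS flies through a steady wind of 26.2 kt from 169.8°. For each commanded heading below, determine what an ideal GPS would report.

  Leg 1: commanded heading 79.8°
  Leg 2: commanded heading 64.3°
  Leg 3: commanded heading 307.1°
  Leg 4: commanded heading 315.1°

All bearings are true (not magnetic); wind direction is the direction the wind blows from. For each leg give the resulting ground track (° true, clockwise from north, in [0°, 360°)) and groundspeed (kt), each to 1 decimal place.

Leg 1: track=63.7°, groundspeed=94.5 kt
Leg 2: track=49.8°, groundspeed=101.0 kt
Leg 3: track=316.3°, groundspeed=111.5 kt
Leg 4: track=322.7°, groundspeed=113.3 kt

Leg 1: heading 79.8°; drift -16.1° → track 63.7°, groundspeed 94.5 kt
Leg 2: heading 64.3°; drift -14.5° → track 49.8°, groundspeed 101.0 kt
Leg 3: heading 307.1°; drift +9.2° → track 316.3°, groundspeed 111.5 kt
Leg 4: heading 315.1°; drift +7.6° → track 322.7°, groundspeed 113.3 kt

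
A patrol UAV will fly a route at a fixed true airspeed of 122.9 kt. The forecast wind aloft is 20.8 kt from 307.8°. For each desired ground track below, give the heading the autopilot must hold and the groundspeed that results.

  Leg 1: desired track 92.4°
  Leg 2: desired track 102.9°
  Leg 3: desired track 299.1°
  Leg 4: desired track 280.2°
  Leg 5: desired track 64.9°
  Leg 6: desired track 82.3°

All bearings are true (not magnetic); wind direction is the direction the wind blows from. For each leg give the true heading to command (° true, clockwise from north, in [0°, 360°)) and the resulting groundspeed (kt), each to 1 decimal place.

Leg 1: heading=86.8°, groundspeed=139.3 kt
Leg 2: heading=98.8°, groundspeed=141.5 kt
Leg 3: heading=300.6°, groundspeed=102.3 kt
Leg 4: heading=284.7°, groundspeed=104.1 kt
Leg 5: heading=56.2°, groundspeed=131.0 kt
Leg 6: heading=75.4°, groundspeed=136.6 kt

Leg 1: desired track 92.4°; wind correction -5.6° → command heading 86.8°, groundspeed 139.3 kt
Leg 2: desired track 102.9°; wind correction -4.1° → command heading 98.8°, groundspeed 141.5 kt
Leg 3: desired track 299.1°; wind correction +1.5° → command heading 300.6°, groundspeed 102.3 kt
Leg 4: desired track 280.2°; wind correction +4.5° → command heading 284.7°, groundspeed 104.1 kt
Leg 5: desired track 64.9°; wind correction -8.7° → command heading 56.2°, groundspeed 131.0 kt
Leg 6: desired track 82.3°; wind correction -6.9° → command heading 75.4°, groundspeed 136.6 kt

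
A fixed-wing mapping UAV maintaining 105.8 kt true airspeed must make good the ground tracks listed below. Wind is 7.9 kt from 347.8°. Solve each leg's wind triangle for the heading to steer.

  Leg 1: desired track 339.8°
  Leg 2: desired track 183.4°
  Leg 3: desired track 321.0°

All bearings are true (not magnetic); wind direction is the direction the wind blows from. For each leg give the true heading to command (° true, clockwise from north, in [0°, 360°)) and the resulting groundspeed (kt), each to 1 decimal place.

Leg 1: heading=340.4°, groundspeed=98.0 kt
Leg 2: heading=184.6°, groundspeed=113.4 kt
Leg 3: heading=322.9°, groundspeed=98.7 kt

Leg 1: desired track 339.8°; wind correction +0.6° → command heading 340.4°, groundspeed 98.0 kt
Leg 2: desired track 183.4°; wind correction +1.2° → command heading 184.6°, groundspeed 113.4 kt
Leg 3: desired track 321.0°; wind correction +1.9° → command heading 322.9°, groundspeed 98.7 kt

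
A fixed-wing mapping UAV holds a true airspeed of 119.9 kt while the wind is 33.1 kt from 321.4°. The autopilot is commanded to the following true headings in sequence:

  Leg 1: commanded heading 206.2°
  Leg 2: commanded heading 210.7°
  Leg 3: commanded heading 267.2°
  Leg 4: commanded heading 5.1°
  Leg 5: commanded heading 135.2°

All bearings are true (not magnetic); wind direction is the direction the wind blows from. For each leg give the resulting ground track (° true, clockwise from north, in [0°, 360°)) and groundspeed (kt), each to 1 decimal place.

Leg 1: heading 206.2°; drift -12.6° → track 193.6°, groundspeed 137.3 kt
Leg 2: heading 210.7°; drift -13.2° → track 197.5°, groundspeed 135.2 kt
Leg 3: heading 267.2°; drift -15.0° → track 252.2°, groundspeed 104.1 kt
Leg 4: heading 5.1°; drift +13.4° → track 18.5°, groundspeed 98.7 kt
Leg 5: heading 135.2°; drift +1.3° → track 136.5°, groundspeed 152.8 kt

Leg 1: track=193.6°, groundspeed=137.3 kt
Leg 2: track=197.5°, groundspeed=135.2 kt
Leg 3: track=252.2°, groundspeed=104.1 kt
Leg 4: track=18.5°, groundspeed=98.7 kt
Leg 5: track=136.5°, groundspeed=152.8 kt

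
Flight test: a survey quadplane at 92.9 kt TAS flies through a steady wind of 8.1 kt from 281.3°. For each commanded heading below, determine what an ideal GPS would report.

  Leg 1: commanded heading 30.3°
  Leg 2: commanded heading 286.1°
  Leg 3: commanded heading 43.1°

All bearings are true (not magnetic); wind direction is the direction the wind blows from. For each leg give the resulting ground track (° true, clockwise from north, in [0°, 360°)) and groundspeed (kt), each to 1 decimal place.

Leg 1: heading 30.3°; drift +4.6° → track 34.9°, groundspeed 95.8 kt
Leg 2: heading 286.1°; drift +0.5° → track 286.6°, groundspeed 84.8 kt
Leg 3: heading 43.1°; drift +4.1° → track 47.2°, groundspeed 97.4 kt

Leg 1: track=34.9°, groundspeed=95.8 kt
Leg 2: track=286.6°, groundspeed=84.8 kt
Leg 3: track=47.2°, groundspeed=97.4 kt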